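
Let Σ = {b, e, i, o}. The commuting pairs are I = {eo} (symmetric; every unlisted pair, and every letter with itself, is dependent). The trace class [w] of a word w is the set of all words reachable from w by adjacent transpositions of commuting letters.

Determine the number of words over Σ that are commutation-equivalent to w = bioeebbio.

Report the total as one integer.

3

0(b) covers ∅
1(i) covers 0:b
2(o) covers 1:i
3(e) covers 1:i
4(e) covers 3:e
5(b) covers 2:o, 4:e
6(b) covers 5:b
7(i) covers 6:b
8(o) covers 7:i
floor of heap: 0:b
completions by unplaced set U, small U first (add the entries for U minus each lowest piece of U):
  |U|=1: {8}:1
  |U|=2: {7,8}:1
  |U|=3: {6,7,8}:1
  |U|=4: {5,6,7,8}:1
  |U|=5: {2,5,6,7,8}:1  {4,5,6,7,8}:1
  |U|=6: {2,4,5,6,7,8}:2  {3,4,5,6,7,8}:1
  |U|=7: {2,3,4,5,6,7,8}:3
  start at 0(b): 3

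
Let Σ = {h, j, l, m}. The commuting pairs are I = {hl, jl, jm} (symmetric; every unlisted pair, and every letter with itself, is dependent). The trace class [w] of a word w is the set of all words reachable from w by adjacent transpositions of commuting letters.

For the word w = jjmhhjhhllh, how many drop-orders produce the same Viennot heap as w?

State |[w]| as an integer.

0(j) covers ∅
1(j) covers 0:j
2(m) covers ∅
3(h) covers 1:j, 2:m
4(h) covers 3:h
5(j) covers 4:h
6(h) covers 5:j
7(h) covers 6:h
8(l) covers 2:m
9(l) covers 8:l
10(h) covers 7:h
floor of heap: 0:j, 2:m
completions by unplaced set U, small U first (add the entries for U minus each lowest piece of U):
  |U|=1: {9}:1  {10}:1
  |U|=2: {7,10}:1  {8,9}:1  {9,10}:2
  |U|=3: {6,7,10}:1  {7,9,10}:3  {8,9,10}:3
  |U|=4: {5,6,7,10}:1  {6,7,9,10}:4  {7,8,9,10}:6
  |U|=5: {4,5,6,7,10}:1  {5,6,7,9,10}:5  {6,7,8,9,10}:10
  |U|=6: {3,4,5,6,7,10}:1  {4,5,6,7,9,10}:6  {5,6,7,8,9,10}:15
  |U|=7: {1,3,4,5,6,7,10}:1  {3,4,5,6,7,9,10}:7  {4,5,6,7,8,9,10}:21
  |U|=8: {0,1,3,4,5,6,7,10}:1  {1,3,4,5,6,7,9,10}:8  {3,4,5,6,7,8,9,10}:28
  |U|=9: {0,1,3,4,5,6,7,9,10}:9  {1,3,4,5,6,7,8,9,10}:36  {2,3,4,5,6,7,8,9,10}:28
  start at 0(j): 64
  start at 2(m): 45
sum over floor = 109

109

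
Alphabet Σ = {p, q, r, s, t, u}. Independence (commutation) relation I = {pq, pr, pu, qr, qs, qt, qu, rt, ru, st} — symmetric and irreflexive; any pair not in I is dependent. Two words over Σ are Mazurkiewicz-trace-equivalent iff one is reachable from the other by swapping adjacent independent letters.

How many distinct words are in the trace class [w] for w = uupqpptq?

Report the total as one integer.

280

0(u) covers ∅
1(u) covers 0:u
2(p) covers ∅
3(q) covers ∅
4(p) covers 2:p
5(p) covers 4:p
6(t) covers 1:u, 5:p
7(q) covers 3:q
floor of heap: 0:u, 2:p, 3:q
completions by unplaced set U, small U first (add the entries for U minus each lowest piece of U):
  |U|=1: {6}:1  {7}:1
  |U|=2: {1,6}:1  {3,7}:1  {5,6}:1  {6,7}:2
  |U|=3: {0,1,6}:1  {1,5,6}:2  {1,6,7}:3  {3,6,7}:3  {4,5,6}:1  {5,6,7}:3
  |U|=4: {0,1,5,6}:3  {0,1,6,7}:4  {1,3,6,7}:6  {1,4,5,6}:3  {1,5,6,7}:8  {2,4,5,6}:1  {3,5,6,7}:6  {4,5,6,7}:4
  |U|=5: {0,1,3,6,7}:10  {0,1,4,5,6}:6  {0,1,5,6,7}:15  {1,2,4,5,6}:4  {1,3,5,6,7}:20  {1,4,5,6,7}:15  {2,4,5,6,7}:5  {3,4,5,6,7}:10
  |U|=6: {0,1,2,4,5,6}:10  {0,1,3,5,6,7}:45  {0,1,4,5,6,7}:36  {1,2,4,5,6,7}:24  {1,3,4,5,6,7}:45  {2,3,4,5,6,7}:15
  start at 0(u): 84
  start at 2(p): 126
  start at 3(q): 70
sum over floor = 280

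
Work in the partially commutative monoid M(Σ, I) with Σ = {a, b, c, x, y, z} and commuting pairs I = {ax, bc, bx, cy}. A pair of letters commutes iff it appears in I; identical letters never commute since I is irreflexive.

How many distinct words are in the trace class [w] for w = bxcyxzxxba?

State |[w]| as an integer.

drop 0:b onto floor
drop 1:x onto floor
drop 2:c onto {1:x}
drop 3:y onto {0:b, 1:x}
drop 4:x onto {2:c, 3:y}
drop 5:z onto {4:x}
drop 6:x onto {5:z}
drop 7:x onto {6:x}
drop 8:b onto {5:z}
drop 9:a onto {8:b}
ground layer = {0:b, 1:x}
drop-orders for the pieces not yet dropped (sum over which currently-grounded one goes next):
  1 to go: {7} 1  {9} 1
  2 to go: {6,7} 1  {7,9} 2  {8,9} 1
  3 to go: {6,7,9} 3  {7,8,9} 3
  4 to go: {6,7,8,9} 6
  5 to go: {5,6,7,8,9} 6
  6 to go: {4,5,6,7,8,9} 6
  7 to go: {2,4,5,6,7,8,9} 6  {3,4,5,6,7,8,9} 6
  8 to go: {0,3,4,5,6,7,8,9} 6  {2,3,4,5,6,7,8,9} 12
  if 0:b drops first: 12 orders
  if 1:x drops first: 18 orders
heap linearizations: 30

30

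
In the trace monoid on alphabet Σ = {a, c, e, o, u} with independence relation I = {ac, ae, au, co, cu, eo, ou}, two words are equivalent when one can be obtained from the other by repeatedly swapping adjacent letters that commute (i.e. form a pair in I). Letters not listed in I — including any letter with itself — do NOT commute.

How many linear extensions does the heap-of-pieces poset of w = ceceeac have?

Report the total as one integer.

piece 0:c — minimal
piece 1:e rests on {0:c}
piece 2:c rests on {1:e}
piece 3:e rests on {2:c}
piece 4:e rests on {3:e}
piece 5:a — minimal
piece 6:c rests on {4:e}
minimal pieces: {0:c, 5:a}
ways to finish when only these pieces remain (= sum over removing one remaining piece with nothing left below it):
  1 left: {5}→1  {6}→1
  2 left: {4,6}→1  {5,6}→2
  3 left: {3,4,6}→1  {4,5,6}→3
  4 left: {2,3,4,6}→1  {3,4,5,6}→4
  5 left: {1,2,3,4,6}→1  {2,3,4,5,6}→5
  placing 0:c first → 6 extensions
  placing 5:a first → 1 extensions
total linear extensions = 7

7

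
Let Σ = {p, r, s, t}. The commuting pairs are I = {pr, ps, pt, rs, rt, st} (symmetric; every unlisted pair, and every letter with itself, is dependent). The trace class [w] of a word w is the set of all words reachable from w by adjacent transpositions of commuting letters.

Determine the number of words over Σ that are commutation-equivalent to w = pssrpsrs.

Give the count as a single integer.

#0=p has no predecessor
#1=s has no predecessor
#2=s depends on [1:s]
#3=r has no predecessor
#4=p depends on [0:p]
#5=s depends on [2:s]
#6=r depends on [3:r]
#7=s depends on [5:s]
sources: [0:p, 1:s, 3:r]
N(rest) = Σ N(rest − s) over sources s of rest; N(one piece) = 1:
  size 1 → [4]=1  [6]=1  [7]=1
  size 2 → [0,4]=1  [3,6]=1  [4,6]=2  [4,7]=2  [5,7]=1  [6,7]=2
  size 3 → [0,4,6]=3  [0,4,7]=3  [2,5,7]=1  [3,4,6]=3  [3,6,7]=3  [4,5,7]=3  [4,6,7]=6  [5,6,7]=3
  size 4 → [0,3,4,6]=6  [0,4,5,7]=6  [0,4,6,7]=12  [1,2,5,7]=1  [2,4,5,7]=4  [2,5,6,7]=4  [3,4,6,7]=12  [3,5,6,7]=6  [4,5,6,7]=12
  size 5 → [0,2,4,5,7]=10  [0,3,4,6,7]=30  [0,4,5,6,7]=30  [1,2,4,5,7]=5  [1,2,5,6,7]=5  [2,3,5,6,7]=10  [2,4,5,6,7]=20  [3,4,5,6,7]=30
  size 6 → [0,1,2,4,5,7]=15  [0,2,4,5,6,7]=60  [0,3,4,5,6,7]=90  [1,2,3,5,6,7]=15  [1,2,4,5,6,7]=30  [2,3,4,5,6,7]=60
  first=0(p) contributes 105
  first=1(s) contributes 210
  first=3(r) contributes 105
|[w]| = 420

420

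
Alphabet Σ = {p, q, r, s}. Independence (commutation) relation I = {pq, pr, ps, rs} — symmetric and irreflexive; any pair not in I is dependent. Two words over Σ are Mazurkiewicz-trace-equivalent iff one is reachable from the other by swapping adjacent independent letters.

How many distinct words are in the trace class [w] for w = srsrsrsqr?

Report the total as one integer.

35

0(s) covers ∅
1(r) covers ∅
2(s) covers 0:s
3(r) covers 1:r
4(s) covers 2:s
5(r) covers 3:r
6(s) covers 4:s
7(q) covers 5:r, 6:s
8(r) covers 7:q
floor of heap: 0:s, 1:r
completions by unplaced set U, small U first (add the entries for U minus each lowest piece of U):
  |U|=1: {8}:1
  |U|=2: {7,8}:1
  |U|=3: {5,7,8}:1  {6,7,8}:1
  |U|=4: {3,5,7,8}:1  {4,6,7,8}:1  {5,6,7,8}:2
  |U|=5: {1,3,5,7,8}:1  {2,4,6,7,8}:1  {3,5,6,7,8}:3  {4,5,6,7,8}:3
  |U|=6: {0,2,4,6,7,8}:1  {1,3,5,6,7,8}:4  {2,4,5,6,7,8}:4  {3,4,5,6,7,8}:6
  |U|=7: {0,2,4,5,6,7,8}:5  {1,3,4,5,6,7,8}:10  {2,3,4,5,6,7,8}:10
  start at 0(s): 20
  start at 1(r): 15
sum over floor = 35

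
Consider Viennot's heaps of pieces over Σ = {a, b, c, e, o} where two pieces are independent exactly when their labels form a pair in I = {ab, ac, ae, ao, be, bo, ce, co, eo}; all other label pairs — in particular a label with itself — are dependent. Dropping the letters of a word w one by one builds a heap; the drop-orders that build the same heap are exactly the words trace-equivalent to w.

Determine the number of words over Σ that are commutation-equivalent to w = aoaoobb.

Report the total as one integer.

0(a) covers ∅
1(o) covers ∅
2(a) covers 0:a
3(o) covers 1:o
4(o) covers 3:o
5(b) covers ∅
6(b) covers 5:b
floor of heap: 0:a, 1:o, 5:b
completions by unplaced set U, small U first (add the entries for U minus each lowest piece of U):
  |U|=1: {2}:1  {4}:1  {6}:1
  |U|=2: {0,2}:1  {2,4}:2  {2,6}:2  {3,4}:1  {4,6}:2  {5,6}:1
  |U|=3: {0,2,4}:3  {0,2,6}:3  {1,3,4}:1  {2,3,4}:3  {2,4,6}:6  {2,5,6}:3  {3,4,6}:3  {4,5,6}:3
  |U|=4: {0,2,3,4}:6  {0,2,4,6}:12  {0,2,5,6}:6  {1,2,3,4}:4  {1,3,4,6}:4  {2,3,4,6}:12  {2,4,5,6}:12  {3,4,5,6}:6
  |U|=5: {0,1,2,3,4}:10  {0,2,3,4,6}:30  {0,2,4,5,6}:30  {1,2,3,4,6}:20  {1,3,4,5,6}:10  {2,3,4,5,6}:30
  start at 0(a): 60
  start at 1(o): 90
  start at 5(b): 60
sum over floor = 210

210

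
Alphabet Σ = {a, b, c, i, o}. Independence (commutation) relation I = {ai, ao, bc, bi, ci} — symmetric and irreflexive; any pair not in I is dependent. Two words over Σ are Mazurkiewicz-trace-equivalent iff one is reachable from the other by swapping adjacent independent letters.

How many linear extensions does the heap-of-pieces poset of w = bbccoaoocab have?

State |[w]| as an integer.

drop 0:b onto floor
drop 1:b onto {0:b}
drop 2:c onto floor
drop 3:c onto {2:c}
drop 4:o onto {1:b, 3:c}
drop 5:a onto {1:b, 3:c}
drop 6:o onto {4:o}
drop 7:o onto {6:o}
drop 8:c onto {5:a, 7:o}
drop 9:a onto {8:c}
drop 10:b onto {9:a}
ground layer = {0:b, 2:c}
drop-orders for the pieces not yet dropped (sum over which currently-grounded one goes next):
  1 to go: {10} 1
  2 to go: {9,10} 1
  3 to go: {8,9,10} 1
  4 to go: {5,8,9,10} 1  {7,8,9,10} 1
  5 to go: {5,7,8,9,10} 2  {6,7,8,9,10} 1
  6 to go: {4,6,7,8,9,10} 1  {5,6,7,8,9,10} 3
  7 to go: {4,5,6,7,8,9,10} 4
  8 to go: {1,4,5,6,7,8,9,10} 4  {3,4,5,6,7,8,9,10} 4
  9 to go: {0,1,4,5,6,7,8,9,10} 4  {1,3,4,5,6,7,8,9,10} 8  {2,3,4,5,6,7,8,9,10} 4
  if 0:b drops first: 12 orders
  if 2:c drops first: 12 orders
heap linearizations: 24

24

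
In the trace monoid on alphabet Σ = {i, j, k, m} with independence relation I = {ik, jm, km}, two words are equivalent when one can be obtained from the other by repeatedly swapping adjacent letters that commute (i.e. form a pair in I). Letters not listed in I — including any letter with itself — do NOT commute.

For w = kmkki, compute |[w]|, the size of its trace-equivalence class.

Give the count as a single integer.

piece 0:k — minimal
piece 1:m — minimal
piece 2:k rests on {0:k}
piece 3:k rests on {2:k}
piece 4:i rests on {1:m}
minimal pieces: {0:k, 1:m}
ways to finish when only these pieces remain (= sum over removing one remaining piece with nothing left below it):
  1 left: {3}→1  {4}→1
  2 left: {1,4}→1  {2,3}→1  {3,4}→2
  3 left: {0,2,3}→1  {1,3,4}→3  {2,3,4}→3
  placing 0:k first → 6 extensions
  placing 1:m first → 4 extensions
total linear extensions = 10

10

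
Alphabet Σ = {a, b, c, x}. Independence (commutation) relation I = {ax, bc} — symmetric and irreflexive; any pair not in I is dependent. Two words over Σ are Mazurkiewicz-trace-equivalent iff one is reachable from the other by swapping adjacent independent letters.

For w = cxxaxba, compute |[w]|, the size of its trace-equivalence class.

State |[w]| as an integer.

piece 0:c — minimal
piece 1:x rests on {0:c}
piece 2:x rests on {1:x}
piece 3:a rests on {0:c}
piece 4:x rests on {2:x}
piece 5:b rests on {3:a, 4:x}
piece 6:a rests on {5:b}
minimal pieces: {0:c}
ways to finish when only these pieces remain (= sum over removing one remaining piece with nothing left below it):
  1 left: {6}→1
  2 left: {5,6}→1
  3 left: {3,5,6}→1  {4,5,6}→1
  4 left: {2,4,5,6}→1  {3,4,5,6}→2
  5 left: {1,2,4,5,6}→1  {2,3,4,5,6}→3
  placing 0:c first → 4 extensions

4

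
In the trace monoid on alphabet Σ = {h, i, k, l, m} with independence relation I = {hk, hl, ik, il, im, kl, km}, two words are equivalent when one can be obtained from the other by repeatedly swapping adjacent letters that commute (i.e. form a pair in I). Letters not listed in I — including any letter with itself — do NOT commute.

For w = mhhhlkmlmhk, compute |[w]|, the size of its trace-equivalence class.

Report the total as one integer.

piece 0:m — minimal
piece 1:h rests on {0:m}
piece 2:h rests on {1:h}
piece 3:h rests on {2:h}
piece 4:l rests on {0:m}
piece 5:k — minimal
piece 6:m rests on {3:h, 4:l}
piece 7:l rests on {6:m}
piece 8:m rests on {7:l}
piece 9:h rests on {8:m}
piece 10:k rests on {5:k}
minimal pieces: {0:m, 5:k}
ways to finish when only these pieces remain (= sum over removing one remaining piece with nothing left below it):
  1 left: {9}→1  {10}→1
  2 left: {5,10}→1  {8,9}→1  {9,10}→2
  3 left: {5,9,10}→3  {7,8,9}→1  {8,9,10}→3
  4 left: {5,8,9,10}→6  {6,7,8,9}→1  {7,8,9,10}→4
  5 left: {3,6,7,8,9}→1  {4,6,7,8,9}→1  {5,7,8,9,10}→10  {6,7,8,9,10}→5
  6 left: {2,3,6,7,8,9}→1  {3,4,6,7,8,9}→2  {3,6,7,8,9,10}→6  {4,6,7,8,9,10}→6  {5,6,7,8,9,10}→15
  7 left: {1,2,3,6,7,8,9}→1  {2,3,4,6,7,8,9}→3  {2,3,6,7,8,9,10}→7  {3,4,6,7,8,9,10}→14  {3,5,6,7,8,9,10}→21  {4,5,6,7,8,9,10}→21
  8 left: {1,2,3,4,6,7,8,9}→4  {1,2,3,6,7,8,9,10}→8  {2,3,4,6,7,8,9,10}→24  {2,3,5,6,7,8,9,10}→28  {3,4,5,6,7,8,9,10}→56
  9 left: {0,1,2,3,4,6,7,8,9}→4  {1,2,3,4,6,7,8,9,10}→36  {1,2,3,5,6,7,8,9,10}→36  {2,3,4,5,6,7,8,9,10}→108
  placing 0:m first → 180 extensions
  placing 5:k first → 40 extensions
total linear extensions = 220

220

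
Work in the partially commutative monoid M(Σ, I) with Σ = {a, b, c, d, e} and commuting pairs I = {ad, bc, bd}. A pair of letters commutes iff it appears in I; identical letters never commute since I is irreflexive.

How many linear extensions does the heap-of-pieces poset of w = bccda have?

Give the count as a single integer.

7

0(b) covers ∅
1(c) covers ∅
2(c) covers 1:c
3(d) covers 2:c
4(a) covers 0:b, 2:c
floor of heap: 0:b, 1:c
completions by unplaced set U, small U first (add the entries for U minus each lowest piece of U):
  |U|=1: {3}:1  {4}:1
  |U|=2: {0,4}:1  {3,4}:2
  |U|=3: {0,3,4}:3  {2,3,4}:2
  start at 0(b): 2
  start at 1(c): 5
sum over floor = 7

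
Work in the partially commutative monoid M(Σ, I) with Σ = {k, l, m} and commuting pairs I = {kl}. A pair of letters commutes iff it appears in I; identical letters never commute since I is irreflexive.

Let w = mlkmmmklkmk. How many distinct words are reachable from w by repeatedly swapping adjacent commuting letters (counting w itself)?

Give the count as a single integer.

piece 0:m — minimal
piece 1:l rests on {0:m}
piece 2:k rests on {0:m}
piece 3:m rests on {1:l, 2:k}
piece 4:m rests on {3:m}
piece 5:m rests on {4:m}
piece 6:k rests on {5:m}
piece 7:l rests on {5:m}
piece 8:k rests on {6:k}
piece 9:m rests on {7:l, 8:k}
piece 10:k rests on {9:m}
minimal pieces: {0:m}
ways to finish when only these pieces remain (= sum over removing one remaining piece with nothing left below it):
  1 left: {10}→1
  2 left: {9,10}→1
  3 left: {7,9,10}→1  {8,9,10}→1
  4 left: {6,8,9,10}→1  {7,8,9,10}→2
  5 left: {6,7,8,9,10}→3
  6 left: {5,6,7,8,9,10}→3
  7 left: {4,5,6,7,8,9,10}→3
  8 left: {3,4,5,6,7,8,9,10}→3
  9 left: {1,3,4,5,6,7,8,9,10}→3  {2,3,4,5,6,7,8,9,10}→3
  placing 0:m first → 6 extensions

6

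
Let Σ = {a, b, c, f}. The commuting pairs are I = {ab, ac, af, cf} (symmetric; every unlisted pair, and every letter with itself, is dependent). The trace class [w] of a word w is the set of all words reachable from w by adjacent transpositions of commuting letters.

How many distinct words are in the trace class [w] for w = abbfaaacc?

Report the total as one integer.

piece 0:a — minimal
piece 1:b — minimal
piece 2:b rests on {1:b}
piece 3:f rests on {2:b}
piece 4:a rests on {0:a}
piece 5:a rests on {4:a}
piece 6:a rests on {5:a}
piece 7:c rests on {2:b}
piece 8:c rests on {7:c}
minimal pieces: {0:a, 1:b}
ways to finish when only these pieces remain (= sum over removing one remaining piece with nothing left below it):
  1 left: {3}→1  {6}→1  {8}→1
  2 left: {3,6}→2  {3,8}→2  {5,6}→1  {6,8}→2  {7,8}→1
  3 left: {3,5,6}→3  {3,6,8}→6  {3,7,8}→3  {4,5,6}→1  {5,6,8}→3  {6,7,8}→3
  4 left: {0,4,5,6}→1  {2,3,7,8}→3  {3,4,5,6}→4  {3,5,6,8}→12  {3,6,7,8}→12  {4,5,6,8}→4  {5,6,7,8}→6
  5 left: {0,3,4,5,6}→5  {0,4,5,6,8}→5  {1,2,3,7,8}→3  {2,3,6,7,8}→15  {3,4,5,6,8}→20  {3,5,6,7,8}→30  {4,5,6,7,8}→10
  6 left: {0,3,4,5,6,8}→30  {0,4,5,6,7,8}→15  {1,2,3,6,7,8}→18  {2,3,5,6,7,8}→45  {3,4,5,6,7,8}→60
  7 left: {0,3,4,5,6,7,8}→105  {1,2,3,5,6,7,8}→63  {2,3,4,5,6,7,8}→105
  placing 0:a first → 168 extensions
  placing 1:b first → 210 extensions
total linear extensions = 378

378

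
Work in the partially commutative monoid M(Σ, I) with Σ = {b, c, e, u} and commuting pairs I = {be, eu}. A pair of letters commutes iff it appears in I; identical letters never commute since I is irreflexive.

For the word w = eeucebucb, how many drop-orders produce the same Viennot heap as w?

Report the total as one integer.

#0=e has no predecessor
#1=e depends on [0:e]
#2=u has no predecessor
#3=c depends on [1:e, 2:u]
#4=e depends on [3:c]
#5=b depends on [3:c]
#6=u depends on [5:b]
#7=c depends on [4:e, 6:u]
#8=b depends on [7:c]
sources: [0:e, 2:u]
N(rest) = Σ N(rest − s) over sources s of rest; N(one piece) = 1:
  size 1 → [8]=1
  size 2 → [7,8]=1
  size 3 → [4,7,8]=1  [6,7,8]=1
  size 4 → [4,6,7,8]=2  [5,6,7,8]=1
  size 5 → [4,5,6,7,8]=3
  size 6 → [3,4,5,6,7,8]=3
  size 7 → [1,3,4,5,6,7,8]=3  [2,3,4,5,6,7,8]=3
  first=0(e) contributes 6
  first=2(u) contributes 3
|[w]| = 9

9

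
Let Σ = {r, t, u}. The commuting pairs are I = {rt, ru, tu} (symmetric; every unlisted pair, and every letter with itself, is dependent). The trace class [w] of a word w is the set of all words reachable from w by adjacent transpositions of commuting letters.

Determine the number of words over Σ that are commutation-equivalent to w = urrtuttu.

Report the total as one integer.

piece 0:u — minimal
piece 1:r — minimal
piece 2:r rests on {1:r}
piece 3:t — minimal
piece 4:u rests on {0:u}
piece 5:t rests on {3:t}
piece 6:t rests on {5:t}
piece 7:u rests on {4:u}
minimal pieces: {0:u, 1:r, 3:t}
ways to finish when only these pieces remain (= sum over removing one remaining piece with nothing left below it):
  1 left: {2}→1  {6}→1  {7}→1
  2 left: {1,2}→1  {2,6}→2  {2,7}→2  {4,7}→1  {5,6}→1  {6,7}→2
  3 left: {0,4,7}→1  {1,2,6}→3  {1,2,7}→3  {2,4,7}→3  {2,5,6}→3  {2,6,7}→6  {3,5,6}→1  {4,6,7}→3  {5,6,7}→3
  4 left: {0,2,4,7}→4  {0,4,6,7}→4  {1,2,4,7}→6  {1,2,5,6}→6  {1,2,6,7}→12  {2,3,5,6}→4  {2,4,6,7}→12  {2,5,6,7}→12  {3,5,6,7}→4  {4,5,6,7}→6
  5 left: {0,1,2,4,7}→10  {0,2,4,6,7}→20  {0,4,5,6,7}→10  {1,2,3,5,6}→10  {1,2,4,6,7}→30  {1,2,5,6,7}→30  {2,3,5,6,7}→20  {2,4,5,6,7}→30  {3,4,5,6,7}→10
  6 left: {0,1,2,4,6,7}→60  {0,2,4,5,6,7}→60  {0,3,4,5,6,7}→20  {1,2,3,5,6,7}→60  {1,2,4,5,6,7}→90  {2,3,4,5,6,7}→60
  placing 0:u first → 210 extensions
  placing 1:r first → 140 extensions
  placing 3:t first → 210 extensions
total linear extensions = 560

560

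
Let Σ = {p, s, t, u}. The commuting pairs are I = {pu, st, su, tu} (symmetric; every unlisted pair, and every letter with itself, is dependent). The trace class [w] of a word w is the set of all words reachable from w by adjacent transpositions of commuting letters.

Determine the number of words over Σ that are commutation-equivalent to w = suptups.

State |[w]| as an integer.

drop 0:s onto floor
drop 1:u onto floor
drop 2:p onto {0:s}
drop 3:t onto {2:p}
drop 4:u onto {1:u}
drop 5:p onto {3:t}
drop 6:s onto {5:p}
ground layer = {0:s, 1:u}
drop-orders for the pieces not yet dropped (sum over which currently-grounded one goes next):
  1 to go: {4} 1  {6} 1
  2 to go: {1,4} 1  {4,6} 2  {5,6} 1
  3 to go: {1,4,6} 3  {3,5,6} 1  {4,5,6} 3
  4 to go: {1,4,5,6} 6  {2,3,5,6} 1  {3,4,5,6} 4
  5 to go: {0,2,3,5,6} 1  {1,3,4,5,6} 10  {2,3,4,5,6} 5
  if 0:s drops first: 15 orders
  if 1:u drops first: 6 orders
heap linearizations: 21

21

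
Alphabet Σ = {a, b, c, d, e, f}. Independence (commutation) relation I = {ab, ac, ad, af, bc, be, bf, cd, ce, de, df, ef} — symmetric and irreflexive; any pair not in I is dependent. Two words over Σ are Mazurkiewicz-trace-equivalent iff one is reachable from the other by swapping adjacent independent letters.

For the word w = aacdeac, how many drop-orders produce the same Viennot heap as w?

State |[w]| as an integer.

105

drop 0:a onto floor
drop 1:a onto {0:a}
drop 2:c onto floor
drop 3:d onto floor
drop 4:e onto {1:a}
drop 5:a onto {4:e}
drop 6:c onto {2:c}
ground layer = {0:a, 2:c, 3:d}
drop-orders for the pieces not yet dropped (sum over which currently-grounded one goes next):
  1 to go: {3} 1  {5} 1  {6} 1
  2 to go: {2,6} 1  {3,5} 2  {3,6} 2  {4,5} 1  {5,6} 2
  3 to go: {1,4,5} 1  {2,3,6} 3  {2,5,6} 3  {3,4,5} 3  {3,5,6} 6  {4,5,6} 3
  4 to go: {0,1,4,5} 1  {1,3,4,5} 4  {1,4,5,6} 4  {2,3,5,6} 12  {2,4,5,6} 6  {3,4,5,6} 12
  5 to go: {0,1,3,4,5} 5  {0,1,4,5,6} 5  {1,2,4,5,6} 10  {1,3,4,5,6} 20  {2,3,4,5,6} 30
  if 0:a drops first: 60 orders
  if 2:c drops first: 30 orders
  if 3:d drops first: 15 orders
heap linearizations: 105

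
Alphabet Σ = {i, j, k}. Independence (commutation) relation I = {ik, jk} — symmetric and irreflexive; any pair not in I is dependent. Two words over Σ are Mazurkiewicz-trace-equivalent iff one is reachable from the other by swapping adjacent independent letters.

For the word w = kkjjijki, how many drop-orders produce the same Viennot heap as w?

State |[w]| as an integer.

56

#0=k has no predecessor
#1=k depends on [0:k]
#2=j has no predecessor
#3=j depends on [2:j]
#4=i depends on [3:j]
#5=j depends on [4:i]
#6=k depends on [1:k]
#7=i depends on [5:j]
sources: [0:k, 2:j]
N(rest) = Σ N(rest − s) over sources s of rest; N(one piece) = 1:
  size 1 → [6]=1  [7]=1
  size 2 → [1,6]=1  [5,7]=1  [6,7]=2
  size 3 → [0,1,6]=1  [1,6,7]=3  [4,5,7]=1  [5,6,7]=3
  size 4 → [0,1,6,7]=4  [1,5,6,7]=6  [3,4,5,7]=1  [4,5,6,7]=4
  size 5 → [0,1,5,6,7]=10  [1,4,5,6,7]=10  [2,3,4,5,7]=1  [3,4,5,6,7]=5
  size 6 → [0,1,4,5,6,7]=20  [1,3,4,5,6,7]=15  [2,3,4,5,6,7]=6
  first=0(k) contributes 21
  first=2(j) contributes 35
|[w]| = 56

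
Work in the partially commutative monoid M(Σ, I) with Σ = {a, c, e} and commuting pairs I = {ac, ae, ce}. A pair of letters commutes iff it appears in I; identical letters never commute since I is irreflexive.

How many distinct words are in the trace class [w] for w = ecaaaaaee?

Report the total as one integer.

#0=e has no predecessor
#1=c has no predecessor
#2=a has no predecessor
#3=a depends on [2:a]
#4=a depends on [3:a]
#5=a depends on [4:a]
#6=a depends on [5:a]
#7=e depends on [0:e]
#8=e depends on [7:e]
sources: [0:e, 1:c, 2:a]
N(rest) = Σ N(rest − s) over sources s of rest; N(one piece) = 1:
  size 1 → [1]=1  [6]=1  [8]=1
  size 2 → [1,6]=2  [1,8]=2  [5,6]=1  [6,8]=2  [7,8]=1
  size 3 → [0,7,8]=1  [1,5,6]=3  [1,6,8]=6  [1,7,8]=3  [4,5,6]=1  [5,6,8]=3  [6,7,8]=3
  size 4 → [0,1,7,8]=4  [0,6,7,8]=4  [1,4,5,6]=4  [1,5,6,8]=12  [1,6,7,8]=12  [3,4,5,6]=1  [4,5,6,8]=4  [5,6,7,8]=6
  size 5 → [0,1,6,7,8]=20  [0,5,6,7,8]=10  [1,3,4,5,6]=5  [1,4,5,6,8]=20  [1,5,6,7,8]=30  [2,3,4,5,6]=1  [3,4,5,6,8]=5  [4,5,6,7,8]=10
  size 6 → [0,1,5,6,7,8]=60  [0,4,5,6,7,8]=20  [1,2,3,4,5,6]=6  [1,3,4,5,6,8]=30  [1,4,5,6,7,8]=60  [2,3,4,5,6,8]=6  [3,4,5,6,7,8]=15
  size 7 → [0,1,4,5,6,7,8]=140  [0,3,4,5,6,7,8]=35  [1,2,3,4,5,6,8]=42  [1,3,4,5,6,7,8]=105  [2,3,4,5,6,7,8]=21
  first=0(e) contributes 168
  first=1(c) contributes 56
  first=2(a) contributes 280
|[w]| = 504

504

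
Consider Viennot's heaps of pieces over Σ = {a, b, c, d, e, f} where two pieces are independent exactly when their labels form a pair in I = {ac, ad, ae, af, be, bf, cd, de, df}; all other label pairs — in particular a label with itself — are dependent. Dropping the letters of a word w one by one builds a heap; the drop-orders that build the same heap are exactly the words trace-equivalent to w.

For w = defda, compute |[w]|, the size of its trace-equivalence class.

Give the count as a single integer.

#0=d has no predecessor
#1=e has no predecessor
#2=f depends on [1:e]
#3=d depends on [0:d]
#4=a has no predecessor
sources: [0:d, 1:e, 4:a]
N(rest) = Σ N(rest − s) over sources s of rest; N(one piece) = 1:
  size 1 → [2]=1  [3]=1  [4]=1
  size 2 → [0,3]=1  [1,2]=1  [2,3]=2  [2,4]=2  [3,4]=2
  size 3 → [0,2,3]=3  [0,3,4]=3  [1,2,3]=3  [1,2,4]=3  [2,3,4]=6
  first=0(d) contributes 12
  first=1(e) contributes 12
  first=4(a) contributes 6
|[w]| = 30

30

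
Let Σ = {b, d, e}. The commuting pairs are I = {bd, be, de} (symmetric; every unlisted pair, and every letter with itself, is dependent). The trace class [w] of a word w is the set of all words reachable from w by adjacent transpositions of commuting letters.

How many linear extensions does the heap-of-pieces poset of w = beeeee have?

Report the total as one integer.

drop 0:b onto floor
drop 1:e onto floor
drop 2:e onto {1:e}
drop 3:e onto {2:e}
drop 4:e onto {3:e}
drop 5:e onto {4:e}
ground layer = {0:b, 1:e}
drop-orders for the pieces not yet dropped (sum over which currently-grounded one goes next):
  1 to go: {0} 1  {5} 1
  2 to go: {0,5} 2  {4,5} 1
  3 to go: {0,4,5} 3  {3,4,5} 1
  4 to go: {0,3,4,5} 4  {2,3,4,5} 1
  if 0:b drops first: 1 orders
  if 1:e drops first: 5 orders
heap linearizations: 6

6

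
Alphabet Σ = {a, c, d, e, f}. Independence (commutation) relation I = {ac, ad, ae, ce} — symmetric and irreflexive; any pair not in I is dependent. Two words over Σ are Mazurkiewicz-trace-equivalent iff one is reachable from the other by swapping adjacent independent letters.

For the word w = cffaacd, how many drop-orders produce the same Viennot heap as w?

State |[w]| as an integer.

6

0(c) covers ∅
1(f) covers 0:c
2(f) covers 1:f
3(a) covers 2:f
4(a) covers 3:a
5(c) covers 2:f
6(d) covers 5:c
floor of heap: 0:c
completions by unplaced set U, small U first (add the entries for U minus each lowest piece of U):
  |U|=1: {4}:1  {6}:1
  |U|=2: {3,4}:1  {4,6}:2  {5,6}:1
  |U|=3: {3,4,6}:3  {4,5,6}:3
  |U|=4: {3,4,5,6}:6
  |U|=5: {2,3,4,5,6}:6
  start at 0(c): 6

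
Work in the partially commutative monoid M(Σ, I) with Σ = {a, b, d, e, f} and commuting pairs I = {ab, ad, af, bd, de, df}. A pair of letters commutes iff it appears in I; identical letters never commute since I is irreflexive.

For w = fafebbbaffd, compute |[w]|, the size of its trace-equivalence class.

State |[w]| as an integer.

#0=f has no predecessor
#1=a has no predecessor
#2=f depends on [0:f]
#3=e depends on [1:a, 2:f]
#4=b depends on [3:e]
#5=b depends on [4:b]
#6=b depends on [5:b]
#7=a depends on [3:e]
#8=f depends on [6:b]
#9=f depends on [8:f]
#10=d has no predecessor
sources: [0:f, 1:a, 10:d]
N(rest) = Σ N(rest − s) over sources s of rest; N(one piece) = 1:
  size 1 → [7]=1  [9]=1  [10]=1
  size 2 → [7,9]=2  [7,10]=2  [8,9]=1  [9,10]=2
  size 3 → [6,8,9]=1  [7,8,9]=3  [7,9,10]=6  [8,9,10]=3
  size 4 → [5,6,8,9]=1  [6,7,8,9]=4  [6,8,9,10]=4  [7,8,9,10]=12
  size 5 → [4,5,6,8,9]=1  [5,6,7,8,9]=5  [5,6,8,9,10]=5  [6,7,8,9,10]=20
  size 6 → [4,5,6,7,8,9]=6  [4,5,6,8,9,10]=6  [5,6,7,8,9,10]=30
  size 7 → [3,4,5,6,7,8,9]=6  [4,5,6,7,8,9,10]=42
  size 8 → [1,3,4,5,6,7,8,9]=6  [2,3,4,5,6,7,8,9]=6  [3,4,5,6,7,8,9,10]=48
  size 9 → [0,2,3,4,5,6,7,8,9]=6  [1,2,3,4,5,6,7,8,9]=12  [1,3,4,5,6,7,8,9,10]=54  [2,3,4,5,6,7,8,9,10]=54
  first=0(f) contributes 120
  first=1(a) contributes 60
  first=10(d) contributes 18
|[w]| = 198

198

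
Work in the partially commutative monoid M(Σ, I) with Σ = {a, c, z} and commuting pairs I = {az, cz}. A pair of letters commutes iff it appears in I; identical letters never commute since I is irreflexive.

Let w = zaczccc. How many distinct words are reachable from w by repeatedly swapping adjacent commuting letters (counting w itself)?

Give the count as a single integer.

drop 0:z onto floor
drop 1:a onto floor
drop 2:c onto {1:a}
drop 3:z onto {0:z}
drop 4:c onto {2:c}
drop 5:c onto {4:c}
drop 6:c onto {5:c}
ground layer = {0:z, 1:a}
drop-orders for the pieces not yet dropped (sum over which currently-grounded one goes next):
  1 to go: {3} 1  {6} 1
  2 to go: {0,3} 1  {3,6} 2  {5,6} 1
  3 to go: {0,3,6} 3  {3,5,6} 3  {4,5,6} 1
  4 to go: {0,3,5,6} 6  {2,4,5,6} 1  {3,4,5,6} 4
  5 to go: {0,3,4,5,6} 10  {1,2,4,5,6} 1  {2,3,4,5,6} 5
  if 0:z drops first: 6 orders
  if 1:a drops first: 15 orders
heap linearizations: 21

21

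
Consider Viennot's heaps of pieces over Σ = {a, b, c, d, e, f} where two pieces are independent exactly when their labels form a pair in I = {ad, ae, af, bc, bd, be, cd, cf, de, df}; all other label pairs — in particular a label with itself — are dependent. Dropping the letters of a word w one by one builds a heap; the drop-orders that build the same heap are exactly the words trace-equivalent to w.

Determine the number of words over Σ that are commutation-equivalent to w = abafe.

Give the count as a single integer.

3

0(a) covers ∅
1(b) covers 0:a
2(a) covers 1:b
3(f) covers 1:b
4(e) covers 3:f
floor of heap: 0:a
completions by unplaced set U, small U first (add the entries for U minus each lowest piece of U):
  |U|=1: {2}:1  {4}:1
  |U|=2: {2,4}:2  {3,4}:1
  |U|=3: {2,3,4}:3
  start at 0(a): 3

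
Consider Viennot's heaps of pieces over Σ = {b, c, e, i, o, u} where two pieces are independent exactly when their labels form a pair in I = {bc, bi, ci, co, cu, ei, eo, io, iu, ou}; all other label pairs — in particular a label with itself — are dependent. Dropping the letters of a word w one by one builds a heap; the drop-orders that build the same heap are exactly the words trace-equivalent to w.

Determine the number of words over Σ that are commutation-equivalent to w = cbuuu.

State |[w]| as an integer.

0(c) covers ∅
1(b) covers ∅
2(u) covers 1:b
3(u) covers 2:u
4(u) covers 3:u
floor of heap: 0:c, 1:b
completions by unplaced set U, small U first (add the entries for U minus each lowest piece of U):
  |U|=1: {0}:1  {4}:1
  |U|=2: {0,4}:2  {3,4}:1
  |U|=3: {0,3,4}:3  {2,3,4}:1
  start at 0(c): 1
  start at 1(b): 4
sum over floor = 5

5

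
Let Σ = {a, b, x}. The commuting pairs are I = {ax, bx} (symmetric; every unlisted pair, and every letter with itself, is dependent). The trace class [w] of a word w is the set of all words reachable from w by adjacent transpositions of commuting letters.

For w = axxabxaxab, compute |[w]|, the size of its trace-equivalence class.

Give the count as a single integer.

drop 0:a onto floor
drop 1:x onto floor
drop 2:x onto {1:x}
drop 3:a onto {0:a}
drop 4:b onto {3:a}
drop 5:x onto {2:x}
drop 6:a onto {4:b}
drop 7:x onto {5:x}
drop 8:a onto {6:a}
drop 9:b onto {8:a}
ground layer = {0:a, 1:x}
drop-orders for the pieces not yet dropped (sum over which currently-grounded one goes next):
  1 to go: {7} 1  {9} 1
  2 to go: {5,7} 1  {7,9} 2  {8,9} 1
  3 to go: {2,5,7} 1  {5,7,9} 3  {6,8,9} 1  {7,8,9} 3
  4 to go: {1,2,5,7} 1  {2,5,7,9} 4  {4,6,8,9} 1  {5,7,8,9} 6  {6,7,8,9} 4
  5 to go: {1,2,5,7,9} 5  {2,5,7,8,9} 10  {3,4,6,8,9} 1  {4,6,7,8,9} 5  {5,6,7,8,9} 10
  6 to go: {0,3,4,6,8,9} 1  {1,2,5,7,8,9} 15  {2,5,6,7,8,9} 20  {3,4,6,7,8,9} 6  {4,5,6,7,8,9} 15
  7 to go: {0,3,4,6,7,8,9} 7  {1,2,5,6,7,8,9} 35  {2,4,5,6,7,8,9} 35  {3,4,5,6,7,8,9} 21
  8 to go: {0,3,4,5,6,7,8,9} 28  {1,2,4,5,6,7,8,9} 70  {2,3,4,5,6,7,8,9} 56
  if 0:a drops first: 126 orders
  if 1:x drops first: 84 orders
heap linearizations: 210

210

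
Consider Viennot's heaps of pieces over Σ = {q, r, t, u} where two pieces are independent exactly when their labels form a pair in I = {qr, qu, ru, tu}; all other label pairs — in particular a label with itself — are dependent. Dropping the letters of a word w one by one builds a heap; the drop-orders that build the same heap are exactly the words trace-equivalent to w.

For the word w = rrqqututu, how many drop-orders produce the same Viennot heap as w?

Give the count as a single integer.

504

0(r) covers ∅
1(r) covers 0:r
2(q) covers ∅
3(q) covers 2:q
4(u) covers ∅
5(t) covers 1:r, 3:q
6(u) covers 4:u
7(t) covers 5:t
8(u) covers 6:u
floor of heap: 0:r, 2:q, 4:u
completions by unplaced set U, small U first (add the entries for U minus each lowest piece of U):
  |U|=1: {7}:1  {8}:1
  |U|=2: {5,7}:1  {6,8}:1  {7,8}:2
  |U|=3: {1,5,7}:1  {3,5,7}:1  {4,6,8}:1  {5,7,8}:3  {6,7,8}:3
  |U|=4: {0,1,5,7}:1  {1,3,5,7}:2  {1,5,7,8}:4  {2,3,5,7}:1  {3,5,7,8}:4  {4,6,7,8}:4  {5,6,7,8}:6
  |U|=5: {0,1,3,5,7}:3  {0,1,5,7,8}:5  {1,2,3,5,7}:3  {1,3,5,7,8}:10  {1,5,6,7,8}:10  {2,3,5,7,8}:5  {3,5,6,7,8}:10  {4,5,6,7,8}:10
  |U|=6: {0,1,2,3,5,7}:6  {0,1,3,5,7,8}:18  {0,1,5,6,7,8}:15  {1,2,3,5,7,8}:18  {1,3,5,6,7,8}:30  {1,4,5,6,7,8}:20  {2,3,5,6,7,8}:15  {3,4,5,6,7,8}:20
  |U|=7: {0,1,2,3,5,7,8}:42  {0,1,3,5,6,7,8}:63  {0,1,4,5,6,7,8}:35  {1,2,3,5,6,7,8}:63  {1,3,4,5,6,7,8}:70  {2,3,4,5,6,7,8}:35
  start at 0(r): 168
  start at 2(q): 168
  start at 4(u): 168
sum over floor = 504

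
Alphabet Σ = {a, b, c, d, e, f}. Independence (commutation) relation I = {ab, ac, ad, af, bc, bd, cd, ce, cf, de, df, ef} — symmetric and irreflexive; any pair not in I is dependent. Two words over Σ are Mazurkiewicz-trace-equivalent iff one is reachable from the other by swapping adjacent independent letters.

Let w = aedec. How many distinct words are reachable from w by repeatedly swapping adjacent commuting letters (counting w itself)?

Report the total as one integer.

0(a) covers ∅
1(e) covers 0:a
2(d) covers ∅
3(e) covers 1:e
4(c) covers ∅
floor of heap: 0:a, 2:d, 4:c
completions by unplaced set U, small U first (add the entries for U minus each lowest piece of U):
  |U|=1: {2}:1  {3}:1  {4}:1
  |U|=2: {1,3}:1  {2,3}:2  {2,4}:2  {3,4}:2
  |U|=3: {0,1,3}:1  {1,2,3}:3  {1,3,4}:3  {2,3,4}:6
  start at 0(a): 12
  start at 2(d): 4
  start at 4(c): 4
sum over floor = 20

20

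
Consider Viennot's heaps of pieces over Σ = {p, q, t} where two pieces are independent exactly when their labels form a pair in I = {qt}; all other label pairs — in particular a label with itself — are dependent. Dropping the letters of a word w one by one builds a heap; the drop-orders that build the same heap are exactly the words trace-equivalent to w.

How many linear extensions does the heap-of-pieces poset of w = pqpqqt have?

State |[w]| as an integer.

piece 0:p — minimal
piece 1:q rests on {0:p}
piece 2:p rests on {1:q}
piece 3:q rests on {2:p}
piece 4:q rests on {3:q}
piece 5:t rests on {2:p}
minimal pieces: {0:p}
ways to finish when only these pieces remain (= sum over removing one remaining piece with nothing left below it):
  1 left: {4}→1  {5}→1
  2 left: {3,4}→1  {4,5}→2
  3 left: {3,4,5}→3
  4 left: {2,3,4,5}→3
  placing 0:p first → 3 extensions

3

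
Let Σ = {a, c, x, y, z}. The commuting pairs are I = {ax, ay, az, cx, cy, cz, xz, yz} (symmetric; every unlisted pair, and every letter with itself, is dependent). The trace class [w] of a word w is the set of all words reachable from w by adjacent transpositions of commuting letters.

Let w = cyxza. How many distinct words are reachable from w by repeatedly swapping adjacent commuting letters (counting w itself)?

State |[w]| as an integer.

30

piece 0:c — minimal
piece 1:y — minimal
piece 2:x rests on {1:y}
piece 3:z — minimal
piece 4:a rests on {0:c}
minimal pieces: {0:c, 1:y, 3:z}
ways to finish when only these pieces remain (= sum over removing one remaining piece with nothing left below it):
  1 left: {2}→1  {3}→1  {4}→1
  2 left: {0,4}→1  {1,2}→1  {2,3}→2  {2,4}→2  {3,4}→2
  3 left: {0,2,4}→3  {0,3,4}→3  {1,2,3}→3  {1,2,4}→3  {2,3,4}→6
  placing 0:c first → 12 extensions
  placing 1:y first → 12 extensions
  placing 3:z first → 6 extensions
total linear extensions = 30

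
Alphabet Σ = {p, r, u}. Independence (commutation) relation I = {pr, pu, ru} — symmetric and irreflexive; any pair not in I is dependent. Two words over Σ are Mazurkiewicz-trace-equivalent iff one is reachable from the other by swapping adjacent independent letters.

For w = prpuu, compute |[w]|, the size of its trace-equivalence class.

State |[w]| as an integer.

#0=p has no predecessor
#1=r has no predecessor
#2=p depends on [0:p]
#3=u has no predecessor
#4=u depends on [3:u]
sources: [0:p, 1:r, 3:u]
N(rest) = Σ N(rest − s) over sources s of rest; N(one piece) = 1:
  size 1 → [1]=1  [2]=1  [4]=1
  size 2 → [0,2]=1  [1,2]=2  [1,4]=2  [2,4]=2  [3,4]=1
  size 3 → [0,1,2]=3  [0,2,4]=3  [1,2,4]=6  [1,3,4]=3  [2,3,4]=3
  first=0(p) contributes 12
  first=1(r) contributes 6
  first=3(u) contributes 12
|[w]| = 30

30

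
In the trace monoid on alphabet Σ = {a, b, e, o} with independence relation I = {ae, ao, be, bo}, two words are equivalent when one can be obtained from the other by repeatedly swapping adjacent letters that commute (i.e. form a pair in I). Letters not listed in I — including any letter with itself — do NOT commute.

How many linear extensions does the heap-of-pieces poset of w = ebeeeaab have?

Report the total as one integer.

70

0(e) covers ∅
1(b) covers ∅
2(e) covers 0:e
3(e) covers 2:e
4(e) covers 3:e
5(a) covers 1:b
6(a) covers 5:a
7(b) covers 6:a
floor of heap: 0:e, 1:b
completions by unplaced set U, small U first (add the entries for U minus each lowest piece of U):
  |U|=1: {4}:1  {7}:1
  |U|=2: {3,4}:1  {4,7}:2  {6,7}:1
  |U|=3: {2,3,4}:1  {3,4,7}:3  {4,6,7}:3  {5,6,7}:1
  |U|=4: {0,2,3,4}:1  {1,5,6,7}:1  {2,3,4,7}:4  {3,4,6,7}:6  {4,5,6,7}:4
  |U|=5: {0,2,3,4,7}:5  {1,4,5,6,7}:5  {2,3,4,6,7}:10  {3,4,5,6,7}:10
  |U|=6: {0,2,3,4,6,7}:15  {1,3,4,5,6,7}:15  {2,3,4,5,6,7}:20
  start at 0(e): 35
  start at 1(b): 35
sum over floor = 70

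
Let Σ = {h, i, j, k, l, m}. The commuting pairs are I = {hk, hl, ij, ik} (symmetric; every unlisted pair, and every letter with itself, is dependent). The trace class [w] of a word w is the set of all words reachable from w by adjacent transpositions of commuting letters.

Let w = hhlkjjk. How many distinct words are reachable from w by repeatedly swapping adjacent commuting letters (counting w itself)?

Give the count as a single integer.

piece 0:h — minimal
piece 1:h rests on {0:h}
piece 2:l — minimal
piece 3:k rests on {2:l}
piece 4:j rests on {1:h, 3:k}
piece 5:j rests on {4:j}
piece 6:k rests on {5:j}
minimal pieces: {0:h, 2:l}
ways to finish when only these pieces remain (= sum over removing one remaining piece with nothing left below it):
  1 left: {6}→1
  2 left: {5,6}→1
  3 left: {4,5,6}→1
  4 left: {1,4,5,6}→1  {3,4,5,6}→1
  5 left: {0,1,4,5,6}→1  {1,3,4,5,6}→2  {2,3,4,5,6}→1
  placing 0:h first → 3 extensions
  placing 2:l first → 3 extensions
total linear extensions = 6

6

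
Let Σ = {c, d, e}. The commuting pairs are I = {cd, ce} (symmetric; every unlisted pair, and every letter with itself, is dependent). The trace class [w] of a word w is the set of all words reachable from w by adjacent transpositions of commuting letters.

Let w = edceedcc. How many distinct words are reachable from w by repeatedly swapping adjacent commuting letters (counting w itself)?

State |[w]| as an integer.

56

piece 0:e — minimal
piece 1:d rests on {0:e}
piece 2:c — minimal
piece 3:e rests on {1:d}
piece 4:e rests on {3:e}
piece 5:d rests on {4:e}
piece 6:c rests on {2:c}
piece 7:c rests on {6:c}
minimal pieces: {0:e, 2:c}
ways to finish when only these pieces remain (= sum over removing one remaining piece with nothing left below it):
  1 left: {5}→1  {7}→1
  2 left: {4,5}→1  {5,7}→2  {6,7}→1
  3 left: {2,6,7}→1  {3,4,5}→1  {4,5,7}→3  {5,6,7}→3
  4 left: {1,3,4,5}→1  {2,5,6,7}→4  {3,4,5,7}→4  {4,5,6,7}→6
  5 left: {0,1,3,4,5}→1  {1,3,4,5,7}→5  {2,4,5,6,7}→10  {3,4,5,6,7}→10
  6 left: {0,1,3,4,5,7}→6  {1,3,4,5,6,7}→15  {2,3,4,5,6,7}→20
  placing 0:e first → 35 extensions
  placing 2:c first → 21 extensions
total linear extensions = 56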